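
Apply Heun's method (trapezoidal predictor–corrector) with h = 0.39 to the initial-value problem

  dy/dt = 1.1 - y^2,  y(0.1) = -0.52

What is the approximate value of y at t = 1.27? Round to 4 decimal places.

Heun: k1 = f(t_n, y_n); k2 = f(t_n + h, y_n + h·k1); y_{n+1} = y_n + (h/2)·(k1 + k2).
t=0.100000, y=-0.520000:
  k1 = f(0.100000, -0.520000) = 0.829600
  k2 = f(0.490000, -0.196456) = 1.061405
  y ← -0.520000 + (0.39/2)·(0.829600 + 1.061405) = -0.151254
t=0.490000, y=-0.151254:
  k1 = f(0.490000, -0.151254) = 1.077122
  k2 = f(0.880000, 0.268824) = 1.027734
  y ← -0.151254 + (0.39/2)·(1.077122 + 1.027734) = 0.259193
t=0.880000, y=0.259193:
  k1 = f(0.880000, 0.259193) = 1.032819
  k2 = f(1.270000, 0.661992) = 0.661766
  y ← 0.259193 + (0.39/2)·(1.032819 + 0.661766) = 0.589637
y(1.27) ≈ 0.5896

0.5896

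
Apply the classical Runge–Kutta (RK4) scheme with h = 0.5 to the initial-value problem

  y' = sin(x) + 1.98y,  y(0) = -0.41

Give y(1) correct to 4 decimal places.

RK4: k1 = f(x_n, y_n); k2 = f(x_n + h/2, y_n + (h/2)·k1); k3 = f(x_n + h/2, y_n + (h/2)·k2); k4 = f(x_n + h, y_n + h·k3); y_{n+1} = y_n + (h/6)·(k1 + 2k2 + 2k3 + k4).
x=0.000000, y=-0.410000:
  k1 = f(0.000000, -0.410000) = -0.811800
  k2 = f(0.250000, -0.612950) = -0.966237
  k3 = f(0.250000, -0.651559) = -1.042683
  k4 = f(0.500000, -0.931342) = -1.364631
  y ← -0.410000 + (0.5/6)·(k1 + 2k2 + 2k3 + k4) = -0.926189
x=0.500000, y=-0.926189:
  k1 = f(0.500000, -0.926189) = -1.354429
  k2 = f(0.750000, -1.264797) = -1.822659
  k3 = f(0.750000, -1.381854) = -2.054432
  k4 = f(1.000000, -1.953405) = -3.026272
  y ← -0.926189 + (0.5/6)·(k1 + 2k2 + 2k3 + k4) = -1.937430
y(1) ≈ -1.9374

-1.9374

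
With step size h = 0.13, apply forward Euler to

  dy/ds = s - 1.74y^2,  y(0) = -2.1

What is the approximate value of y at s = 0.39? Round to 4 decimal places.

Euler: y_{n+1} = y_n + h·f(s_n, y_n).
s=0.000000, y=-2.100000: f=-7.673400 → y ← -2.100000 + 0.13·(-7.673400) = -3.097542
s=0.130000, y=-3.097542: f=-16.564894 → y ← -3.097542 + 0.13·(-16.564894) = -5.250978
s=0.260000, y=-5.250978: f=-47.716623 → y ← -5.250978 + 0.13·(-47.716623) = -11.454139
y(0.39) ≈ -11.4541

-11.4541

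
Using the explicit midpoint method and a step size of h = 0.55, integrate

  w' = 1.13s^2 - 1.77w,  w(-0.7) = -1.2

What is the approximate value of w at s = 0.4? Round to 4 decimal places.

-0.3155

Midpoint: k1 = f(s_n, w_n); k2 = f(s_n + h/2, w_n + (h/2)·k1); w_{n+1} = w_n + h·k2.
s=-0.700000, w=-1.200000:
  k1 = f(-0.700000, -1.200000) = 2.677700
  k2 = f(-0.425000, -0.463633) = 1.024736
  w ← -1.200000 + 0.55·1.024736 = -0.636395
s=-0.150000, w=-0.636395:
  k1 = f(-0.150000, -0.636395) = 1.151845
  k2 = f(0.125000, -0.319638) = 0.583416
  w ← -0.636395 + 0.55·0.583416 = -0.315517
w(0.4) ≈ -0.3155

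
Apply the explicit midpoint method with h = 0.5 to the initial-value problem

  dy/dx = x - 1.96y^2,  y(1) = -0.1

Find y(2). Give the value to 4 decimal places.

0.8212

Midpoint: k1 = f(x_n, y_n); k2 = f(x_n + h/2, y_n + (h/2)·k1); y_{n+1} = y_n + h·k2.
x=1.000000, y=-0.100000:
  k1 = f(1.000000, -0.100000) = 0.980400
  k2 = f(1.250000, 0.145100) = 1.208734
  y ← -0.100000 + 0.5·1.208734 = 0.504367
x=1.500000, y=0.504367:
  k1 = f(1.500000, 0.504367) = 1.001403
  k2 = f(1.750000, 0.754718) = 0.633586
  y ← 0.504367 + 0.5·0.633586 = 0.821160
y(2) ≈ 0.8212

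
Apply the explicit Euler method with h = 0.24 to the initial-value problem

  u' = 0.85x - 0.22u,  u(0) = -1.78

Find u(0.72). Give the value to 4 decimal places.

-1.3684

Euler: u_{n+1} = u_n + h·f(x_n, u_n).
x=0.000000, u=-1.780000: f=0.391600 → u ← -1.780000 + 0.24·0.391600 = -1.686016
x=0.240000, u=-1.686016: f=0.574924 → u ← -1.686016 + 0.24·0.574924 = -1.548034
x=0.480000, u=-1.548034: f=0.748568 → u ← -1.548034 + 0.24·0.748568 = -1.368378
u(0.72) ≈ -1.3684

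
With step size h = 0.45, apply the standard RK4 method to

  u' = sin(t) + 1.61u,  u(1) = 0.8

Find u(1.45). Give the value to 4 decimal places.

2.2583

RK4: k1 = f(t_n, u_n); k2 = f(t_n + h/2, u_n + (h/2)·k1); k3 = f(t_n + h/2, u_n + (h/2)·k2); k4 = f(t_n + h, u_n + h·k3); u_{n+1} = u_n + (h/6)·(k1 + 2k2 + 2k3 + k4).
t=1.000000, u=0.800000:
  k1 = f(1.000000, 0.800000) = 2.129471
  k2 = f(1.225000, 1.279131) = 3.000207
  k3 = f(1.225000, 1.475047) = 3.315631
  k4 = f(1.450000, 2.292034) = 4.682887
  u ← 0.800000 + (0.45/6)·(k1 + 2k2 + 2k3 + k4) = 2.258302
u(1.45) ≈ 2.2583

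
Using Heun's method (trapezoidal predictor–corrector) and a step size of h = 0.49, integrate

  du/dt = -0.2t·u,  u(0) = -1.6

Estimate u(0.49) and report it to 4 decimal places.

-1.5616

Heun: k1 = f(t_n, u_n); k2 = f(t_n + h, u_n + h·k1); u_{n+1} = u_n + (h/2)·(k1 + k2).
t=0.000000, u=-1.600000:
  k1 = f(0.000000, -1.600000) = 0.000000
  k2 = f(0.490000, -1.600000) = 0.156800
  u ← -1.600000 + (0.49/2)·(0.000000 + 0.156800) = -1.561584
u(0.49) ≈ -1.5616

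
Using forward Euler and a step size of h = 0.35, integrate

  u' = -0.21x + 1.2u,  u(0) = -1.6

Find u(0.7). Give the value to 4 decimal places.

-3.2520

Euler: u_{n+1} = u_n + h·f(x_n, u_n).
x=0.000000, u=-1.600000: f=-1.920000 → u ← -1.600000 + 0.35·(-1.920000) = -2.272000
x=0.350000, u=-2.272000: f=-2.799900 → u ← -2.272000 + 0.35·(-2.799900) = -3.251965
u(0.7) ≈ -3.2520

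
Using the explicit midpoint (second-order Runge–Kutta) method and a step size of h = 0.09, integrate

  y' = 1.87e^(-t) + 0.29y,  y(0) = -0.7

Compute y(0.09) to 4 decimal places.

Midpoint: k1 = f(t_n, y_n); k2 = f(t_n + h/2, y_n + (h/2)·k1); y_{n+1} = y_n + h·k2.
t=0.000000, y=-0.700000:
  k1 = f(0.000000, -0.700000) = 1.667000
  k2 = f(0.045000, -0.624985) = 1.606470
  y ← -0.700000 + 0.09·1.606470 = -0.555418
y(0.09) ≈ -0.5554

-0.5554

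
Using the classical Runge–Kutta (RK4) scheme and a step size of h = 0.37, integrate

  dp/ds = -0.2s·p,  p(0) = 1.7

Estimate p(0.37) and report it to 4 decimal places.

1.6769

RK4: k1 = f(s_n, p_n); k2 = f(s_n + h/2, p_n + (h/2)·k1); k3 = f(s_n + h/2, p_n + (h/2)·k2); k4 = f(s_n + h, p_n + h·k3); p_{n+1} = p_n + (h/6)·(k1 + 2k2 + 2k3 + k4).
s=0.000000, p=1.700000:
  k1 = f(0.000000, 1.700000) = 0.000000
  k2 = f(0.185000, 1.700000) = -0.062900
  k3 = f(0.185000, 1.688363) = -0.062469
  k4 = f(0.370000, 1.676886) = -0.124090
  p ← 1.700000 + (0.37/6)·(k1 + 2k2 + 2k3 + k4) = 1.676886
p(0.37) ≈ 1.6769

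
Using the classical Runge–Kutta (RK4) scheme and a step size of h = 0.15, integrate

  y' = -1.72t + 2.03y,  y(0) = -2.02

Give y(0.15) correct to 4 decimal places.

-2.7604

RK4: k1 = f(t_n, y_n); k2 = f(t_n + h/2, y_n + (h/2)·k1); k3 = f(t_n + h/2, y_n + (h/2)·k2); k4 = f(t_n + h, y_n + h·k3); y_{n+1} = y_n + (h/6)·(k1 + 2k2 + 2k3 + k4).
t=0.000000, y=-2.020000:
  k1 = f(0.000000, -2.020000) = -4.100600
  k2 = f(0.075000, -2.327545) = -4.853916
  k3 = f(0.075000, -2.384044) = -4.968609
  k4 = f(0.150000, -2.765291) = -5.871541
  y ← -2.020000 + (0.15/6)·(k1 + 2k2 + 2k3 + k4) = -2.760430
y(0.15) ≈ -2.7604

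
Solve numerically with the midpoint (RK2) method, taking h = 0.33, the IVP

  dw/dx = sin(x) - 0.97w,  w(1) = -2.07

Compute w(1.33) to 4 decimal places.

-1.2547

Midpoint: k1 = f(x_n, w_n); k2 = f(x_n + h/2, w_n + (h/2)·k1); w_{n+1} = w_n + h·k2.
x=1.000000, w=-2.070000:
  k1 = f(1.000000, -2.070000) = 2.849371
  k2 = f(1.165000, -1.599854) = 2.470647
  w ← -2.070000 + 0.33·2.470647 = -1.254687
w(1.33) ≈ -1.2547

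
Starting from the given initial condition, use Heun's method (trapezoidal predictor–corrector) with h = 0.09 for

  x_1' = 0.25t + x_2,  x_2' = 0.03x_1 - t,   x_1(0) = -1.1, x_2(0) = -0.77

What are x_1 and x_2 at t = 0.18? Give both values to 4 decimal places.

Heun on (x_1,x_2): k1 = f(t_n, state_n); k2 = f(t_n + h, state_n + h·k1); state_{n+1} = state_n + (h/2)·(k1 + k2).
0.000000: (-1.100000, -0.770000)
  k1 = (-0.770000, -0.033000)
  predictor → (-1.169300, -0.772970)
  k2 = (-0.750470, -0.125079)
  → (-1.168421, -0.777114)
0.090000: (-1.168421, -0.777114)
  k1 = (-0.754614, -0.125053)
  predictor → (-1.236336, -0.788368)
  k2 = (-0.743368, -0.217090)
  → (-1.235830, -0.792510)
(x_1(0.18), x_2(0.18)) ≈ (-1.2358, -0.7925)

-1.2358, -0.7925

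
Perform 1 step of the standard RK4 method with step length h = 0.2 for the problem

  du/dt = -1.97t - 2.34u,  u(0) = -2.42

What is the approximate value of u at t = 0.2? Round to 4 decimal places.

RK4: k1 = f(t_n, u_n); k2 = f(t_n + h/2, u_n + (h/2)·k1); k3 = f(t_n + h/2, u_n + (h/2)·k2); k4 = f(t_n + h, u_n + h·k3); u_{n+1} = u_n + (h/6)·(k1 + 2k2 + 2k3 + k4).
t=0.000000, u=-2.420000:
  k1 = f(0.000000, -2.420000) = 5.662800
  k2 = f(0.100000, -1.853720) = 4.140705
  k3 = f(0.100000, -2.005930) = 4.496875
  k4 = f(0.200000, -1.520625) = 3.164262
  u ← -2.420000 + (0.2/6)·(k1 + 2k2 + 2k3 + k4) = -1.549926
u(0.2) ≈ -1.5499

-1.5499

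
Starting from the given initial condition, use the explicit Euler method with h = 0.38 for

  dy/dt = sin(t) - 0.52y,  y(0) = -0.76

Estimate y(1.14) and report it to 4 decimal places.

-0.0177

Euler: y_{n+1} = y_n + h·f(t_n, y_n).
t=0.000000, y=-0.760000: f=0.395200 → y ← -0.760000 + 0.38·0.395200 = -0.609824
t=0.380000, y=-0.609824: f=0.688029 → y ← -0.609824 + 0.38·0.688029 = -0.348373
t=0.760000, y=-0.348373: f=0.870075 → y ← -0.348373 + 0.38·0.870075 = -0.017744
y(1.14) ≈ -0.0177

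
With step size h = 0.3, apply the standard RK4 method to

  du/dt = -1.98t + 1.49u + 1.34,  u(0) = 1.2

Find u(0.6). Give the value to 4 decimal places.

RK4: k1 = f(t_n, u_n); k2 = f(t_n + h/2, u_n + (h/2)·k1); k3 = f(t_n + h/2, u_n + (h/2)·k2); k4 = f(t_n + h, u_n + h·k3); u_{n+1} = u_n + (h/6)·(k1 + 2k2 + 2k3 + k4).
t=0.000000, u=1.200000:
  k1 = f(0.000000, 1.200000) = 3.128000
  k2 = f(0.150000, 1.669200) = 3.530108
  k3 = f(0.150000, 1.729516) = 3.619979
  k4 = f(0.300000, 2.285994) = 4.152131
  u ← 1.200000 + (0.3/6)·(k1 + 2k2 + 2k3 + k4) = 2.279015
t=0.300000, u=2.279015:
  k1 = f(0.300000, 2.279015) = 4.141733
  k2 = f(0.450000, 2.900275) = 4.770410
  k3 = f(0.450000, 2.994577) = 4.910919
  k4 = f(0.600000, 3.752291) = 5.742914
  u ← 2.279015 + (0.3/6)·(k1 + 2k2 + 2k3 + k4) = 3.741380
u(0.6) ≈ 3.7414

3.7414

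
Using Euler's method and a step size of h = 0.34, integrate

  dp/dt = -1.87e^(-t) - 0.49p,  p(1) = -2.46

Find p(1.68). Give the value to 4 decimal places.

-2.0700

Euler: p_{n+1} = p_n + h·f(t_n, p_n).
t=1.000000, p=-2.460000: f=0.517465 → p ← -2.460000 + 0.34·0.517465 = -2.284062
t=1.340000, p=-2.284062: f=0.629539 → p ← -2.284062 + 0.34·0.629539 = -2.070019
p(1.68) ≈ -2.0700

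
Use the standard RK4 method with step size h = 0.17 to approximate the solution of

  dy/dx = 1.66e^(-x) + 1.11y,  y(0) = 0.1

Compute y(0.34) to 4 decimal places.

RK4: k1 = f(x_n, y_n); k2 = f(x_n + h/2, y_n + (h/2)·k1); k3 = f(x_n + h/2, y_n + (h/2)·k2); k4 = f(x_n + h, y_n + h·k3); y_{n+1} = y_n + (h/6)·(k1 + 2k2 + 2k3 + k4).
x=0.000000, y=0.100000:
  k1 = f(0.000000, 0.100000) = 1.771000
  k2 = f(0.085000, 0.250535) = 1.802824
  k3 = f(0.085000, 0.253240) = 1.805827
  k4 = f(0.170000, 0.406991) = 1.852243
  y ← 0.100000 + (0.17/6)·(k1 + 2k2 + 2k3 + k4) = 0.407149
x=0.170000, y=0.407149:
  k1 = f(0.170000, 0.407149) = 1.852419
  k2 = f(0.255000, 0.564604) = 1.913072
  k3 = f(0.255000, 0.569760) = 1.918795
  k4 = f(0.340000, 0.733344) = 1.995550
  y ← 0.407149 + (0.17/6)·(k1 + 2k2 + 2k3 + k4) = 0.733314
y(0.34) ≈ 0.7333

0.7333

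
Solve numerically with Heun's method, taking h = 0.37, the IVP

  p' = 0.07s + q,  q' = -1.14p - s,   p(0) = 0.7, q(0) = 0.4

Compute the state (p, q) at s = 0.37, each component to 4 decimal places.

Heun on (p,q): k1 = f(s_n, state_n); k2 = f(s_n + h, state_n + h·k1); state_{n+1} = state_n + (h/2)·(k1 + k2).
0.000000: (0.700000, 0.400000)
  k1 = (0.400000, -0.798000)
  predictor → (0.848000, 0.104740)
  k2 = (0.130640, -1.336720)
  → (0.798168, 0.005077)
(p(0.37), q(0.37)) ≈ (0.7982, 0.0051)

0.7982, 0.0051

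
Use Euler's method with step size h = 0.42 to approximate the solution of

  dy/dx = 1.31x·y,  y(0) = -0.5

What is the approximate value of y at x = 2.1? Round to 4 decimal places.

Euler: y_{n+1} = y_n + h·f(x_n, y_n).
x=0.000000, y=-0.500000: f=0.000000 → y ← -0.500000 + 0.42·0.000000 = -0.500000
x=0.420000, y=-0.500000: f=-0.275100 → y ← -0.500000 + 0.42·(-0.275100) = -0.615542
x=0.840000, y=-0.615542: f=-0.677342 → y ← -0.615542 + 0.42·(-0.677342) = -0.900026
x=1.260000, y=-0.900026: f=-1.485583 → y ← -0.900026 + 0.42·(-1.485583) = -1.523971
x=1.680000, y=-1.523971: f=-3.353954 → y ← -1.523971 + 0.42·(-3.353954) = -2.932631
y(2.1) ≈ -2.9326

-2.9326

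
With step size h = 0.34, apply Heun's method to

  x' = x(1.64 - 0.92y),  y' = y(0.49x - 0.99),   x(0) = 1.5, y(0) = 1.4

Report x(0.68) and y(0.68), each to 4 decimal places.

2.0199, 1.2665

Heun on (x,y): k1 = f(t_n, state_n); k2 = f(t_n + h, state_n + h·k1); state_{n+1} = state_n + (h/2)·(k1 + k2).
0.000000: (1.500000, 1.400000)
  k1 = (0.528000, -0.357000)
  predictor → (1.679520, 1.278620)
  k2 = (0.778742, -0.213575)
  → (1.722146, 1.303002)
0.340000: (1.722146, 1.303002)
  k1 = (0.759876, -0.190432)
  predictor → (1.980504, 1.238256)
  k2 = (0.991846, -0.024212)
  → (2.019939, 1.266513)
(x(0.68), y(0.68)) ≈ (2.0199, 1.2665)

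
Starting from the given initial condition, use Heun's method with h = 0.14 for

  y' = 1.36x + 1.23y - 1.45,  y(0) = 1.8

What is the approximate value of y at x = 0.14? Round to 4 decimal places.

1.9295

Heun: k1 = f(x_n, y_n); k2 = f(x_n + h, y_n + h·k1); y_{n+1} = y_n + (h/2)·(k1 + k2).
x=0.000000, y=1.800000:
  k1 = f(0.000000, 1.800000) = 0.764000
  k2 = f(0.140000, 1.906960) = 1.085961
  y ← 1.800000 + (0.14/2)·(0.764000 + 1.085961) = 1.929497
y(0.14) ≈ 1.9295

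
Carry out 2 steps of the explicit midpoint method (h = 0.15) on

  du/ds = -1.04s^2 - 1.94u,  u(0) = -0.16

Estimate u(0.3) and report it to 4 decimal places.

-0.0984

Midpoint: k1 = f(s_n, u_n); k2 = f(s_n + h/2, u_n + (h/2)·k1); u_{n+1} = u_n + h·k2.
s=0.000000, u=-0.160000:
  k1 = f(0.000000, -0.160000) = 0.310400
  k2 = f(0.075000, -0.136720) = 0.259387
  u ← -0.160000 + 0.15·0.259387 = -0.121092
s=0.150000, u=-0.121092:
  k1 = f(0.150000, -0.121092) = 0.211518
  k2 = f(0.225000, -0.105228) = 0.151493
  u ← -0.121092 + 0.15·0.151493 = -0.098368
u(0.3) ≈ -0.0984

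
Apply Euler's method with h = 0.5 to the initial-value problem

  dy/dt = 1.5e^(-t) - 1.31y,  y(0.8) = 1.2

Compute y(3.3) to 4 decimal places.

0.1053

Euler: y_{n+1} = y_n + h·f(t_n, y_n).
t=0.800000, y=1.200000: f=-0.898007 → y ← 1.200000 + 0.5·(-0.898007) = 0.750997
t=1.300000, y=0.750997: f=-0.575008 → y ← 0.750997 + 0.5·(-0.575008) = 0.463493
t=1.800000, y=0.463493: f=-0.359227 → y ← 0.463493 + 0.5·(-0.359227) = 0.283879
t=2.300000, y=0.283879: f=-0.221493 → y ← 0.283879 + 0.5·(-0.221493) = 0.173132
t=2.800000, y=0.173132: f=-0.135588 → y ← 0.173132 + 0.5·(-0.135588) = 0.105338
y(3.3) ≈ 0.1053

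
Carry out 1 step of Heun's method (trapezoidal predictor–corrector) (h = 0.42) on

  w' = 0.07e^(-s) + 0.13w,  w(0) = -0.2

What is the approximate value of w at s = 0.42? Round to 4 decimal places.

Heun: k1 = f(s_n, w_n); k2 = f(s_n + h, w_n + h·k1); w_{n+1} = w_n + (h/2)·(k1 + k2).
s=0.000000, w=-0.200000:
  k1 = f(0.000000, -0.200000) = 0.044000
  k2 = f(0.420000, -0.181520) = 0.022396
  w ← -0.200000 + (0.42/2)·(0.044000 + 0.022396) = -0.186057
w(0.42) ≈ -0.1861

-0.1861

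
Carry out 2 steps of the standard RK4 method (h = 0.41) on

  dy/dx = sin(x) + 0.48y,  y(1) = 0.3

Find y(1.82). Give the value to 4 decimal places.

RK4: k1 = f(x_n, y_n); k2 = f(x_n + h/2, y_n + (h/2)·k1); k3 = f(x_n + h/2, y_n + (h/2)·k2); k4 = f(x_n + h, y_n + h·k3); y_{n+1} = y_n + (h/6)·(k1 + 2k2 + 2k3 + k4).
x=1.000000, y=0.300000:
  k1 = f(1.000000, 0.300000) = 0.985471
  k2 = f(1.205000, 0.502022) = 1.174810
  k3 = f(1.205000, 0.540836) = 1.193440
  k4 = f(1.410000, 0.789311) = 1.365969
  y ← 0.300000 + (0.41/6)·(k1 + 2k2 + 2k3 + k4) = 0.784343
x=1.410000, y=0.784343:
  k1 = f(1.410000, 0.784343) = 1.363585
  k2 = f(1.615000, 1.063877) = 1.509684
  k3 = f(1.615000, 1.093828) = 1.524061
  k4 = f(1.820000, 1.409207) = 1.645529
  y ← 0.784343 + (0.41/6)·(k1 + 2k2 + 2k3 + k4) = 1.404577
y(1.82) ≈ 1.4046

1.4046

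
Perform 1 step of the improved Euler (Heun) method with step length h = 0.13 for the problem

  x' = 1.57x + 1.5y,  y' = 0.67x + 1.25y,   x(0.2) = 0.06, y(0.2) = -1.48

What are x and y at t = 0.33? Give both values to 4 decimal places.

Heun on (x,y): k1 = f(t_n, state_n); k2 = f(t_n + h, state_n + h·k1); state_{n+1} = state_n + (h/2)·(k1 + k2).
0.200000: (0.060000, -1.480000)
  k1 = (-2.125800, -1.809800)
  predictor → (-0.216354, -1.715274)
  k2 = (-2.912587, -2.289050)
  → (-0.267495, -1.746425)
(x(0.33), y(0.33)) ≈ (-0.2675, -1.7464)

-0.2675, -1.7464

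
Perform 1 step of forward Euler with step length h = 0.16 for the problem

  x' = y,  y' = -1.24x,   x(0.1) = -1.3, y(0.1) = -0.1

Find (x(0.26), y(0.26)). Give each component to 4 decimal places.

-1.3160, 0.1579

Euler on (x,y): x_{n+1} = x_n + h·x', y_{n+1} = y_n + h·y'.
0.100000: (-1.300000, -0.100000); f=(-0.100000, 1.612000) → (-1.316000, 0.157920)
(x(0.26), y(0.26)) ≈ (-1.3160, 0.1579)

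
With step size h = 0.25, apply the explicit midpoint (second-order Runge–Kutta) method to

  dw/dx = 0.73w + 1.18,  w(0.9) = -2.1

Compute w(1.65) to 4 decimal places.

Midpoint: k1 = f(x_n, w_n); k2 = f(x_n + h/2, w_n + (h/2)·k1); w_{n+1} = w_n + h·k2.
x=0.900000, w=-2.100000:
  k1 = f(0.900000, -2.100000) = -0.353000
  k2 = f(1.025000, -2.144125) = -0.385211
  w ← -2.100000 + 0.25·(-0.385211) = -2.196303
x=1.150000, w=-2.196303:
  k1 = f(1.150000, -2.196303) = -0.423301
  k2 = f(1.275000, -2.249215) = -0.461927
  w ← -2.196303 + 0.25·(-0.461927) = -2.311785
x=1.400000, w=-2.311785:
  k1 = f(1.400000, -2.311785) = -0.507603
  k2 = f(1.525000, -2.375235) = -0.553922
  w ← -2.311785 + 0.25·(-0.553922) = -2.450265
w(1.65) ≈ -2.4503

-2.4503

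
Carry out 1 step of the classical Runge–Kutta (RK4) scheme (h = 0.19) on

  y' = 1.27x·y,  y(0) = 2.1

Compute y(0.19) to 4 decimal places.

RK4: k1 = f(x_n, y_n); k2 = f(x_n + h/2, y_n + (h/2)·k1); k3 = f(x_n + h/2, y_n + (h/2)·k2); k4 = f(x_n + h, y_n + h·k3); y_{n+1} = y_n + (h/6)·(k1 + 2k2 + 2k3 + k4).
x=0.000000, y=2.100000:
  k1 = f(0.000000, 2.100000) = 0.000000
  k2 = f(0.095000, 2.100000) = 0.253365
  k3 = f(0.095000, 2.124070) = 0.256269
  k4 = f(0.190000, 2.148691) = 0.518479
  y ← 2.100000 + (0.19/6)·(k1 + 2k2 + 2k3 + k4) = 2.148695
y(0.19) ≈ 2.1487

2.1487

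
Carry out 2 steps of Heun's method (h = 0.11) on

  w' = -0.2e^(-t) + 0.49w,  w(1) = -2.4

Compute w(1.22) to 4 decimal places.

-2.6884

Heun: k1 = f(t_n, w_n); k2 = f(t_n + h, w_n + h·k1); w_{n+1} = w_n + (h/2)·(k1 + k2).
t=1.000000, w=-2.400000:
  k1 = f(1.000000, -2.400000) = -1.249576
  k2 = f(1.110000, -2.537453) = -1.309264
  w ← -2.400000 + (0.11/2)·(-1.249576 + (-1.309264)) = -2.540736
t=1.110000, w=-2.540736:
  k1 = f(1.110000, -2.540736) = -1.310873
  k2 = f(1.220000, -2.684932) = -1.374663
  w ← -2.540736 + (0.11/2)·(-1.310873 + (-1.374663)) = -2.688441
w(1.22) ≈ -2.6884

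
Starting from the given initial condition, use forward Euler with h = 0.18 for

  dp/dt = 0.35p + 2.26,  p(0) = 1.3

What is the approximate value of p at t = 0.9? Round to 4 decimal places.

Euler: p_{n+1} = p_n + h·f(t_n, p_n).
t=0.000000, p=1.300000: f=2.715000 → p ← 1.300000 + 0.18·2.715000 = 1.788700
t=0.180000, p=1.788700: f=2.886045 → p ← 1.788700 + 0.18·2.886045 = 2.308188
t=0.360000, p=2.308188: f=3.067866 → p ← 2.308188 + 0.18·3.067866 = 2.860404
t=0.540000, p=2.860404: f=3.261141 → p ← 2.860404 + 0.18·3.261141 = 3.447409
t=0.720000, p=3.447409: f=3.466593 → p ← 3.447409 + 0.18·3.466593 = 4.071396
p(0.9) ≈ 4.0714

4.0714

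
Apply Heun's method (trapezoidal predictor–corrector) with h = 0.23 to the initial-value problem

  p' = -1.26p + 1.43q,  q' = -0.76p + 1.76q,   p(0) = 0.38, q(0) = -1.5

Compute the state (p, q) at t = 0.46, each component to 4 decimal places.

-0.9636, -3.2454

Heun on (p,q): k1 = f(t_n, state_n); k2 = f(t_n + h, state_n + h·k1); state_{n+1} = state_n + (h/2)·(k1 + k2).
0.000000: (0.380000, -1.500000)
  k1 = (-2.623800, -2.928800)
  predictor → (-0.223474, -2.173624)
  k2 = (-2.826705, -3.655738)
  → (-0.246808, -2.257222)
0.230000: (-0.246808, -2.257222)
  k1 = (-2.916849, -3.785136)
  predictor → (-0.917683, -3.127803)
  k2 = (-3.316478, -4.807494)
  → (-0.963641, -3.245374)
(p(0.46), q(0.46)) ≈ (-0.9636, -3.2454)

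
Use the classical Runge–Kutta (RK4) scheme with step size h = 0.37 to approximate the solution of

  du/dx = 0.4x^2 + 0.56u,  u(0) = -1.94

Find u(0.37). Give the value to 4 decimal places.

RK4: k1 = f(x_n, u_n); k2 = f(x_n + h/2, u_n + (h/2)·k1); k3 = f(x_n + h/2, u_n + (h/2)·k2); k4 = f(x_n + h, u_n + h·k3); u_{n+1} = u_n + (h/6)·(k1 + 2k2 + 2k3 + k4).
x=0.000000, u=-1.940000:
  k1 = f(0.000000, -1.940000) = -1.086400
  k2 = f(0.185000, -2.140984) = -1.185261
  k3 = f(0.185000, -2.159273) = -1.195503
  k4 = f(0.370000, -2.382336) = -1.279348
  u ← -1.940000 + (0.37/6)·(k1 + 2k2 + 2k3 + k4) = -2.379515
u(0.37) ≈ -2.3795

-2.3795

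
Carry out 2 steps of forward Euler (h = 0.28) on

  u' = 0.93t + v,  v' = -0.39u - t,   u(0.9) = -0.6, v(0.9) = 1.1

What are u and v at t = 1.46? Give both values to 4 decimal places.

0.5054, 0.5894

Euler on (u,v): u_{n+1} = u_n + h·u', v_{n+1} = v_n + h·v'.
0.900000: (-0.600000, 1.100000); f=(1.937000, -0.666000) → (-0.057640, 0.913520)
1.180000: (-0.057640, 0.913520); f=(2.010920, -1.157520) → (0.505418, 0.589414)
(u(1.46), v(1.46)) ≈ (0.5054, 0.5894)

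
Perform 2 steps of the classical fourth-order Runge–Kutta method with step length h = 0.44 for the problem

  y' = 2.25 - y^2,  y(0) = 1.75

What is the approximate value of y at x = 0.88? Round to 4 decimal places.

RK4: k1 = f(x_n, y_n); k2 = f(x_n + h/2, y_n + (h/2)·k1); k3 = f(x_n + h/2, y_n + (h/2)·k2); k4 = f(x_n + h, y_n + h·k3); y_{n+1} = y_n + (h/6)·(k1 + 2k2 + 2k3 + k4).
x=0.000000, y=1.750000:
  k1 = f(0.000000, 1.750000) = -0.812500
  k2 = f(0.220000, 1.571250) = -0.218827
  k3 = f(0.220000, 1.701858) = -0.646321
  k4 = f(0.440000, 1.465619) = 0.101962
  y ← 1.750000 + (0.44/6)·(k1 + 2k2 + 2k3 + k4) = 1.571006
x=0.440000, y=1.571006:
  k1 = f(0.440000, 1.571006) = -0.218058
  k2 = f(0.660000, 1.523033) = -0.069629
  k3 = f(0.660000, 1.555687) = -0.170163
  k4 = f(0.880000, 1.496134) = 0.011583
  y ← 1.571006 + (0.44/6)·(k1 + 2k2 + 2k3 + k4) = 1.520695
y(0.88) ≈ 1.5207

1.5207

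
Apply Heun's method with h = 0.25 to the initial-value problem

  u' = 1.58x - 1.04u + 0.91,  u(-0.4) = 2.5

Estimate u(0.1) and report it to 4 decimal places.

Heun: k1 = f(x_n, u_n); k2 = f(x_n + h, u_n + h·k1); u_{n+1} = u_n + (h/2)·(k1 + k2).
x=-0.400000, u=2.500000:
  k1 = f(-0.400000, 2.500000) = -2.322000
  k2 = f(-0.150000, 1.919500) = -1.323280
  u ← 2.500000 + (0.25/2)·(-2.322000 + (-1.323280)) = 2.044340
x=-0.150000, u=2.044340:
  k1 = f(-0.150000, 2.044340) = -1.453114
  k2 = f(0.100000, 1.681062) = -0.680304
  u ← 2.044340 + (0.25/2)·(-1.453114 + (-0.680304)) = 1.777663
u(0.1) ≈ 1.7777

1.7777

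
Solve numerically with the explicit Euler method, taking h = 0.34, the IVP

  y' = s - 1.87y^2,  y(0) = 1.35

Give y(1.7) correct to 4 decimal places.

0.8475

Euler: y_{n+1} = y_n + h·f(s_n, y_n).
s=0.000000, y=1.350000: f=-3.408075 → y ← 1.350000 + 0.34·(-3.408075) = 0.191254
s=0.340000, y=0.191254: f=0.271599 → y ← 0.191254 + 0.34·0.271599 = 0.283598
s=0.680000, y=0.283598: f=0.529600 → y ← 0.283598 + 0.34·0.529600 = 0.463662
s=1.020000, y=0.463662: f=0.617983 → y ← 0.463662 + 0.34·0.617983 = 0.673776
s=1.360000, y=0.673776: f=0.511068 → y ← 0.673776 + 0.34·0.511068 = 0.847539
y(1.7) ≈ 0.8475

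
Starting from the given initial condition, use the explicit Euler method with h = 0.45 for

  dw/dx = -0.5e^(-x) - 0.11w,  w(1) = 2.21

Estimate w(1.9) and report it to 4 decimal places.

1.8652

Euler: w_{n+1} = w_n + h·f(x_n, w_n).
x=1.000000, w=2.210000: f=-0.427040 → w ← 2.210000 + 0.45·(-0.427040) = 2.017832
x=1.450000, w=2.017832: f=-0.339247 → w ← 2.017832 + 0.45·(-0.339247) = 1.865171
w(1.9) ≈ 1.8652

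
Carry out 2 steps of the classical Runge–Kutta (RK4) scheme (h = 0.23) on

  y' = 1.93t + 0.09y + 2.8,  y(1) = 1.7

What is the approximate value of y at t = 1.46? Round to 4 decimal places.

4.2004

RK4: k1 = f(t_n, y_n); k2 = f(t_n + h/2, y_n + (h/2)·k1); k3 = f(t_n + h/2, y_n + (h/2)·k2); k4 = f(t_n + h, y_n + h·k3); y_{n+1} = y_n + (h/6)·(k1 + 2k2 + 2k3 + k4).
t=1.000000, y=1.700000:
  k1 = f(1.000000, 1.700000) = 4.883000
  k2 = f(1.115000, 2.261545) = 5.155489
  k3 = f(1.115000, 2.292881) = 5.158309
  k4 = f(1.230000, 2.886411) = 5.433677
  y ← 1.700000 + (0.23/6)·(k1 + 2k2 + 2k3 + k4) = 2.886197
t=1.230000, y=2.886197:
  k1 = f(1.230000, 2.886197) = 5.433658
  k2 = f(1.345000, 3.511068) = 5.711846
  k3 = f(1.345000, 3.543059) = 5.714725
  k4 = f(1.460000, 4.200584) = 5.995853
  y ← 2.886197 + (0.23/6)·(k1 + 2k2 + 2k3 + k4) = 4.200366
y(1.46) ≈ 4.2004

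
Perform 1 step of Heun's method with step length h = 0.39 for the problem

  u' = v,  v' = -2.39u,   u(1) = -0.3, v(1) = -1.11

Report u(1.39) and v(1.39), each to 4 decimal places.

-0.6784, -0.6286

Heun on (u,v): k1 = f(s_n, state_n); k2 = f(s_n + h, state_n + h·k1); state_{n+1} = state_n + (h/2)·(k1 + k2).
1.000000: (-0.300000, -1.110000)
  k1 = (-1.110000, 0.717000)
  predictor → (-0.732900, -0.830370)
  k2 = (-0.830370, 1.751631)
  → (-0.678372, -0.628617)
(u(1.39), v(1.39)) ≈ (-0.6784, -0.6286)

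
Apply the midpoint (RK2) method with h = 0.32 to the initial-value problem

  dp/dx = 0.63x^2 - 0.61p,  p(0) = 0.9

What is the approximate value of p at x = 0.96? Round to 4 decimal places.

0.6643

Midpoint: k1 = f(x_n, p_n); k2 = f(x_n + h/2, p_n + (h/2)·k1); p_{n+1} = p_n + h·k2.
x=0.000000, p=0.900000:
  k1 = f(0.000000, 0.900000) = -0.549000
  k2 = f(0.160000, 0.812160) = -0.479290
  p ← 0.900000 + 0.32·(-0.479290) = 0.746627
x=0.320000, p=0.746627:
  k1 = f(0.320000, 0.746627) = -0.390931
  k2 = f(0.480000, 0.684078) = -0.272136
  p ← 0.746627 + 0.32·(-0.272136) = 0.659544
x=0.640000, p=0.659544:
  k1 = f(0.640000, 0.659544) = -0.144274
  k2 = f(0.800000, 0.636460) = 0.014959
  p ← 0.659544 + 0.32·0.014959 = 0.664331
p(0.96) ≈ 0.6643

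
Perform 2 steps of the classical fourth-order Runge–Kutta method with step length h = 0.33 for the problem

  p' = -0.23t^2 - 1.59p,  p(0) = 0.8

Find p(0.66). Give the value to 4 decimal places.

0.2631

RK4: k1 = f(t_n, p_n); k2 = f(t_n + h/2, p_n + (h/2)·k1); k3 = f(t_n + h/2, p_n + (h/2)·k2); k4 = f(t_n + h, p_n + h·k3); p_{n+1} = p_n + (h/6)·(k1 + 2k2 + 2k3 + k4).
t=0.000000, p=0.800000:
  k1 = f(0.000000, 0.800000) = -1.272000
  k2 = f(0.165000, 0.590120) = -0.944553
  k3 = f(0.165000, 0.644149) = -1.030458
  k4 = f(0.330000, 0.459949) = -0.756365
  p ← 0.800000 + (0.33/6)·(k1 + 2k2 + 2k3 + k4) = 0.471189
t=0.330000, p=0.471189:
  k1 = f(0.330000, 0.471189) = -0.774237
  k2 = f(0.495000, 0.343440) = -0.602425
  k3 = f(0.495000, 0.371789) = -0.647500
  k4 = f(0.660000, 0.257514) = -0.509635
  p ← 0.471189 + (0.33/6)·(k1 + 2k2 + 2k3 + k4) = 0.263084
p(0.66) ≈ 0.2631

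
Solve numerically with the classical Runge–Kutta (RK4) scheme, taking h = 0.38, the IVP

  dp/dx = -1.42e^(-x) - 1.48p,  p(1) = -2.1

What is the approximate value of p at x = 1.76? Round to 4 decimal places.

RK4: k1 = f(x_n, p_n); k2 = f(x_n + h/2, p_n + (h/2)·k1); k3 = f(x_n + h/2, p_n + (h/2)·k2); k4 = f(x_n + h, p_n + h·k3); p_{n+1} = p_n + (h/6)·(k1 + 2k2 + 2k3 + k4).
x=1.000000, p=-2.100000:
  k1 = f(1.000000, -2.100000) = 2.585611
  k2 = f(1.190000, -1.608734) = 1.948932
  k3 = f(1.190000, -1.729703) = 2.127966
  k4 = f(1.380000, -1.291373) = 1.553990
  p ← -2.100000 + (0.38/6)·(k1 + 2k2 + 2k3 + k4) = -1.321418
x=1.380000, p=-1.321418:
  k1 = f(1.380000, -1.321418) = 1.598457
  k2 = f(1.570000, -1.017711) = 1.210789
  k3 = f(1.570000, -1.091368) = 1.319801
  k4 = f(1.760000, -0.819894) = 0.969139
  p ← -1.321418 + (0.38/6)·(k1 + 2k2 + 2k3 + k4) = -0.838262
p(1.76) ≈ -0.8383

-0.8383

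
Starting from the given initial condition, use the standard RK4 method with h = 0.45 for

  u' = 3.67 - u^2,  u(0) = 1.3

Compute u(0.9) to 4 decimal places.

1.8705

RK4: k1 = f(s_n, u_n); k2 = f(s_n + h/2, u_n + (h/2)·k1); k3 = f(s_n + h/2, u_n + (h/2)·k2); k4 = f(s_n + h, u_n + h·k3); u_{n+1} = u_n + (h/6)·(k1 + 2k2 + 2k3 + k4).
s=0.000000, u=1.300000:
  k1 = f(0.000000, 1.300000) = 1.980000
  k2 = f(0.225000, 1.745500) = 0.623230
  k3 = f(0.225000, 1.440227) = 1.595747
  k4 = f(0.450000, 2.018086) = -0.402672
  u ← 1.300000 + (0.45/6)·(k1 + 2k2 + 2k3 + k4) = 1.751146
s=0.450000, u=1.751146:
  k1 = f(0.450000, 1.751146) = 0.603487
  k2 = f(0.675000, 1.886931) = 0.109492
  k3 = f(0.675000, 1.775782) = 0.516599
  k4 = f(0.900000, 1.983616) = -0.264731
  u ← 1.751146 + (0.45/6)·(k1 + 2k2 + 2k3 + k4) = 1.870467
u(0.9) ≈ 1.8705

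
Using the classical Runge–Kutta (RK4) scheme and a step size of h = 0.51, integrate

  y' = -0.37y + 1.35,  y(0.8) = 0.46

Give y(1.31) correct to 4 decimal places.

1.0083

RK4: k1 = f(x_n, y_n); k2 = f(x_n + h/2, y_n + (h/2)·k1); k3 = f(x_n + h/2, y_n + (h/2)·k2); k4 = f(x_n + h, y_n + h·k3); y_{n+1} = y_n + (h/6)·(k1 + 2k2 + 2k3 + k4).
x=0.800000, y=0.460000:
  k1 = f(0.800000, 0.460000) = 1.179800
  k2 = f(1.055000, 0.760849) = 1.068486
  k3 = f(1.055000, 0.732464) = 1.078988
  k4 = f(1.310000, 1.010284) = 0.976195
  y ← 0.460000 + (0.51/6)·(k1 + 2k2 + 2k3 + k4) = 1.008330
y(1.31) ≈ 1.0083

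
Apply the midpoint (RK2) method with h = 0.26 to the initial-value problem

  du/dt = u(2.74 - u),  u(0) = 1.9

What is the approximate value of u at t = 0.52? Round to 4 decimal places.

Midpoint: k1 = f(t_n, u_n); k2 = f(t_n + h/2, u_n + (h/2)·k1); u_{n+1} = u_n + h·k2.
t=0.000000, u=1.900000:
  k1 = f(0.000000, 1.900000) = 1.596000
  k2 = f(0.130000, 2.107480) = 1.333023
  u ← 1.900000 + 0.26·1.333023 = 2.246586
t=0.260000, u=2.246586:
  k1 = f(0.260000, 2.246586) = 1.108497
  k2 = f(0.390000, 2.390691) = 0.835091
  u ← 2.246586 + 0.26·0.835091 = 2.463710
u(0.52) ≈ 2.4637

2.4637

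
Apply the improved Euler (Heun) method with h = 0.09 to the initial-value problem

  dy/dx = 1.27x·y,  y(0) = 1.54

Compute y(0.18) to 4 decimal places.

Heun: k1 = f(x_n, y_n); k2 = f(x_n + h, y_n + h·k1); y_{n+1} = y_n + (h/2)·(k1 + k2).
x=0.000000, y=1.540000:
  k1 = f(0.000000, 1.540000) = 0.000000
  k2 = f(0.090000, 1.540000) = 0.176022
  y ← 1.540000 + (0.09/2)·(0.000000 + 0.176022) = 1.547921
x=0.090000, y=1.547921:
  k1 = f(0.090000, 1.547921) = 0.176927
  k2 = f(0.180000, 1.563844) = 0.357495
  y ← 1.547921 + (0.09/2)·(0.176927 + 0.357495) = 1.571970
y(0.18) ≈ 1.5720

1.5720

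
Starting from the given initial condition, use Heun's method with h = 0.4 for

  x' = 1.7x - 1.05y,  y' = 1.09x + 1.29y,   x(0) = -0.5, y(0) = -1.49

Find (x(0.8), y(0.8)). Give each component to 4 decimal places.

1.9556, -4.0945

Heun on (x,y): k1 = f(s_n, state_n); k2 = f(s_n + h, state_n + h·k1); state_{n+1} = state_n + (h/2)·(k1 + k2).
0.000000: (-0.500000, -1.490000)
  k1 = (0.714500, -2.467100)
  predictor → (-0.214200, -2.476840)
  k2 = (2.236542, -3.428602)
  → (0.090208, -2.669140)
0.400000: (0.090208, -2.669140)
  k1 = (2.955952, -3.344864)
  predictor → (1.272589, -4.007086)
  k2 = (6.370842, -3.782019)
  → (1.955567, -4.094517)
(x(0.8), y(0.8)) ≈ (1.9556, -4.0945)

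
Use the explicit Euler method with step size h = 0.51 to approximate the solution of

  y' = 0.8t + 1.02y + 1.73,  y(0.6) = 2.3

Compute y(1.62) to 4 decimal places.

Euler: y_{n+1} = y_n + h·f(t_n, y_n).
t=0.600000, y=2.300000: f=4.556000 → y ← 2.300000 + 0.51·4.556000 = 4.623560
t=1.110000, y=4.623560: f=7.334031 → y ← 4.623560 + 0.51·7.334031 = 8.363916
y(1.62) ≈ 8.3639

8.3639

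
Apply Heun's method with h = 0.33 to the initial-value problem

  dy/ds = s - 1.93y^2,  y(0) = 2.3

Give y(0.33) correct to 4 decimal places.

Heun: k1 = f(s_n, y_n); k2 = f(s_n + h, y_n + h·k1); y_{n+1} = y_n + (h/2)·(k1 + k2).
s=0.000000, y=2.300000:
  k1 = f(0.000000, 2.300000) = -10.209700
  k2 = f(0.330000, -1.069201) = -1.876358
  y ← 2.300000 + (0.33/2)·(-10.209700 + (-1.876358)) = 0.305800
y(0.33) ≈ 0.3058

0.3058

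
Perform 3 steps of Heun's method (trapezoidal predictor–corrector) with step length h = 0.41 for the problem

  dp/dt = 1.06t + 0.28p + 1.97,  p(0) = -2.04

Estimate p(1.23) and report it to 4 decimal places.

0.8982

Heun: k1 = f(t_n, p_n); k2 = f(t_n + h, p_n + h·k1); p_{n+1} = p_n + (h/2)·(k1 + k2).
t=0.000000, p=-2.040000:
  k1 = f(0.000000, -2.040000) = 1.398800
  k2 = f(0.410000, -1.466492) = 1.993982
  p ← -2.040000 + (0.41/2)·(1.398800 + 1.993982) = -1.344480
t=0.410000, p=-1.344480:
  k1 = f(0.410000, -1.344480) = 2.028146
  k2 = f(0.820000, -0.512940) = 2.695577
  p ← -1.344480 + (0.41/2)·(2.028146 + 2.695577) = -0.376117
t=0.820000, p=-0.376117:
  k1 = f(0.820000, -0.376117) = 2.733887
  k2 = f(1.230000, 0.744777) = 3.482338
  p ← -0.376117 + (0.41/2)·(2.733887 + 3.482338) = 0.898210
p(1.23) ≈ 0.8982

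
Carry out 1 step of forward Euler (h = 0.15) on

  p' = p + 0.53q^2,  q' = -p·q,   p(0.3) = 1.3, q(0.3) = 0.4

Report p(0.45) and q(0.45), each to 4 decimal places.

1.5077, 0.3220

Euler on (p,q): p_{n+1} = p_n + h·p', q_{n+1} = q_n + h·q'.
0.300000: (1.300000, 0.400000); f=(1.384800, -0.520000) → (1.507720, 0.322000)
(p(0.45), q(0.45)) ≈ (1.5077, 0.3220)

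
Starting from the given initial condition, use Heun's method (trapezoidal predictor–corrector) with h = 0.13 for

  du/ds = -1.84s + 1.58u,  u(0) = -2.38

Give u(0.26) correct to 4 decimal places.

-3.6491

Heun: k1 = f(s_n, u_n); k2 = f(s_n + h, u_n + h·k1); u_{n+1} = u_n + (h/2)·(k1 + k2).
s=0.000000, u=-2.380000:
  k1 = f(0.000000, -2.380000) = -3.760400
  k2 = f(0.130000, -2.868852) = -4.771986
  u ← -2.380000 + (0.13/2)·(-3.760400 + (-4.771986)) = -2.934605
s=0.130000, u=-2.934605:
  k1 = f(0.130000, -2.934605) = -4.875876
  k2 = f(0.260000, -3.568469) = -6.116581
  u ← -2.934605 + (0.13/2)·(-4.875876 + (-6.116581)) = -3.649115
u(0.26) ≈ -3.6491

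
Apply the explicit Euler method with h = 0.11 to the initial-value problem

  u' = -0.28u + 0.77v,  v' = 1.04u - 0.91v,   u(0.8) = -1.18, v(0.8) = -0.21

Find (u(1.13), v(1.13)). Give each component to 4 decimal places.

Euler on (u,v): u_{n+1} = u_n + h·u', v_{n+1} = v_n + h·v'.
0.800000: (-1.180000, -0.210000); f=(0.168700, -1.036100) → (-1.161443, -0.323971)
0.910000: (-1.161443, -0.323971); f=(0.075746, -0.913087) → (-1.153111, -0.424411)
1.020000: (-1.153111, -0.424411); f=(-0.003925, -0.813022) → (-1.153543, -0.513843)
(u(1.13), v(1.13)) ≈ (-1.1535, -0.5138)

-1.1535, -0.5138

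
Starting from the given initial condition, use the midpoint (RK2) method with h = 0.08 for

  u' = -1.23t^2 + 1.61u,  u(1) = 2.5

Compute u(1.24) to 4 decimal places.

3.2308

Midpoint: k1 = f(t_n, u_n); k2 = f(t_n + h/2, u_n + (h/2)·k1); u_{n+1} = u_n + h·k2.
t=1.000000, u=2.500000:
  k1 = f(1.000000, 2.500000) = 2.795000
  k2 = f(1.040000, 2.611800) = 2.874630
  u ← 2.500000 + 0.08·2.874630 = 2.729970
t=1.080000, u=2.729970:
  k1 = f(1.080000, 2.729970) = 2.960580
  k2 = f(1.120000, 2.848394) = 3.043002
  u ← 2.729970 + 0.08·3.043002 = 2.973411
t=1.160000, u=2.973411:
  k1 = f(1.160000, 2.973411) = 3.132103
  k2 = f(1.200000, 3.098695) = 3.217698
  u ← 2.973411 + 0.08·3.217698 = 3.230826
u(1.24) ≈ 3.2308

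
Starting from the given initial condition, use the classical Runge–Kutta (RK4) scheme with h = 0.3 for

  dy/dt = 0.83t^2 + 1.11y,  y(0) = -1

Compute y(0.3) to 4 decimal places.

-1.3870

RK4: k1 = f(t_n, y_n); k2 = f(t_n + h/2, y_n + (h/2)·k1); k3 = f(t_n + h/2, y_n + (h/2)·k2); k4 = f(t_n + h, y_n + h·k3); y_{n+1} = y_n + (h/6)·(k1 + 2k2 + 2k3 + k4).
t=0.000000, y=-1.000000:
  k1 = f(0.000000, -1.000000) = -1.110000
  k2 = f(0.150000, -1.166500) = -1.276140
  k3 = f(0.150000, -1.191421) = -1.303802
  k4 = f(0.300000, -1.391141) = -1.469466
  y ← -1.000000 + (0.3/6)·(k1 + 2k2 + 2k3 + k4) = -1.386968
y(0.3) ≈ -1.3870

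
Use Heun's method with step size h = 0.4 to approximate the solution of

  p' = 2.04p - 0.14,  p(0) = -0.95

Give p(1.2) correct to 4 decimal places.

Heun: k1 = f(x_n, p_n); k2 = f(x_n + h, p_n + h·k1); p_{n+1} = p_n + (h/2)·(k1 + k2).
x=0.000000, p=-0.950000:
  k1 = f(0.000000, -0.950000) = -2.078000
  k2 = f(0.400000, -1.781200) = -3.773648
  p ← -0.950000 + (0.4/2)·(-2.078000 + (-3.773648)) = -2.120330
x=0.400000, p=-2.120330:
  k1 = f(0.400000, -2.120330) = -4.465472
  k2 = f(0.800000, -3.906519) = -8.109298
  p ← -2.120330 + (0.4/2)·(-4.465472 + (-8.109298)) = -4.635284
x=0.800000, p=-4.635284:
  k1 = f(0.800000, -4.635284) = -9.595979
  k2 = f(1.200000, -8.473675) = -17.426297
  p ← -4.635284 + (0.4/2)·(-9.595979 + (-17.426297)) = -10.039739
p(1.2) ≈ -10.0397

-10.0397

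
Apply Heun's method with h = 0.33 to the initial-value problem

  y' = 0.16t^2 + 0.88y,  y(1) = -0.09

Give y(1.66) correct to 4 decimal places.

0.0808

Heun: k1 = f(t_n, y_n); k2 = f(t_n + h, y_n + h·k1); y_{n+1} = y_n + (h/2)·(k1 + k2).
t=1.000000, y=-0.090000:
  k1 = f(1.000000, -0.090000) = 0.080800
  k2 = f(1.330000, -0.063336) = 0.227288
  y ← -0.090000 + (0.33/2)·(0.080800 + 0.227288) = -0.039165
t=1.330000, y=-0.039165:
  k1 = f(1.330000, -0.039165) = 0.248558
  k2 = f(1.660000, 0.042859) = 0.478612
  y ← -0.039165 + (0.33/2)·(0.248558 + 0.478612) = 0.080818
y(1.66) ≈ 0.0808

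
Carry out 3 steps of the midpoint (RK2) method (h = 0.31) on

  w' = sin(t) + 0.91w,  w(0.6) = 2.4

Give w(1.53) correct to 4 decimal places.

Midpoint: k1 = f(t_n, w_n); k2 = f(t_n + h/2, w_n + (h/2)·k1); w_{n+1} = w_n + h·k2.
t=0.600000, w=2.400000:
  k1 = f(0.600000, 2.400000) = 2.748642
  k2 = f(0.755000, 2.826040) = 3.256985
  w ← 2.400000 + 0.31·3.256985 = 3.409665
t=0.910000, w=3.409665:
  k1 = f(0.910000, 3.409665) = 3.892299
  k2 = f(1.065000, 4.012972) = 4.526593
  w ← 3.409665 + 0.31·4.526593 = 4.812909
t=1.220000, w=4.812909:
  k1 = f(1.220000, 4.812909) = 5.318847
  k2 = f(1.375000, 5.637330) = 6.110864
  w ← 4.812909 + 0.31·6.110864 = 6.707277
w(1.53) ≈ 6.7073

6.7073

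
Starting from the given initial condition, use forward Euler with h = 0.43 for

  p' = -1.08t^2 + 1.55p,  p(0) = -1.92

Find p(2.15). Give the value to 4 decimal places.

-28.6921

Euler: p_{n+1} = p_n + h·f(t_n, p_n).
t=0.000000, p=-1.920000: f=-2.976000 → p ← -1.920000 + 0.43·(-2.976000) = -3.199680
t=0.430000, p=-3.199680: f=-5.159196 → p ← -3.199680 + 0.43·(-5.159196) = -5.418134
t=0.860000, p=-5.418134: f=-9.196876 → p ← -5.418134 + 0.43·(-9.196876) = -9.372791
t=1.290000, p=-9.372791: f=-16.325054 → p ← -9.372791 + 0.43·(-16.325054) = -16.392564
t=1.720000, p=-16.392564: f=-28.603547 → p ← -16.392564 + 0.43·(-28.603547) = -28.692089
p(2.15) ≈ -28.6921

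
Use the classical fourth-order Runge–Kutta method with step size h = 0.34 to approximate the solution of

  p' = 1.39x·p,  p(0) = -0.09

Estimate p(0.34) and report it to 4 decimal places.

-0.0975

RK4: k1 = f(x_n, p_n); k2 = f(x_n + h/2, p_n + (h/2)·k1); k3 = f(x_n + h/2, p_n + (h/2)·k2); k4 = f(x_n + h, p_n + h·k3); p_{n+1} = p_n + (h/6)·(k1 + 2k2 + 2k3 + k4).
x=0.000000, p=-0.090000:
  k1 = f(0.000000, -0.090000) = 0.000000
  k2 = f(0.170000, -0.090000) = -0.021267
  k3 = f(0.170000, -0.093615) = -0.022121
  k4 = f(0.340000, -0.097521) = -0.046089
  p ← -0.090000 + (0.34/6)·(k1 + 2k2 + 2k3 + k4) = -0.097529
p(0.34) ≈ -0.0975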